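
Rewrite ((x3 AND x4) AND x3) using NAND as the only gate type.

((((x3 NAND x4) NAND (x3 NAND x4)) NAND x3) NAND (((x3 NAND x4) NAND (x3 NAND x4)) NAND x3))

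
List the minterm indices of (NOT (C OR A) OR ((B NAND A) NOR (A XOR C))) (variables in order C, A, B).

Σm(0, 1, 7) = (NOT C AND NOT A AND NOT B) OR (NOT C AND NOT A AND B) OR (C AND A AND B)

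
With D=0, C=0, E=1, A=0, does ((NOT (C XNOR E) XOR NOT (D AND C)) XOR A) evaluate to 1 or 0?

Substituting: ((NOT (0 XNOR 1) XOR NOT (0 AND 0)) XOR 0)
= 0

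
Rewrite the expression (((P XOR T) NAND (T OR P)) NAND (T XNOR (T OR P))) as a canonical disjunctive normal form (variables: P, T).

(NOT P AND T) OR (P AND NOT T)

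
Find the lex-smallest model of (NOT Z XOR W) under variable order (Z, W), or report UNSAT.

Z=0, W=0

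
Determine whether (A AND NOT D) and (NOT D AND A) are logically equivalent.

Yes, they are equivalent — the two output columns agree on all 4 assignments:
D | A | Expression 1 | Expression 2
-----------------------------------
0 | 0 | 0 | 0
0 | 1 | 1 | 1
1 | 0 | 0 | 0
1 | 1 | 0 | 0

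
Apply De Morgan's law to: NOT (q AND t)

NOT q OR NOT t
De Morgan's: NOT(AND of terms) = OR of negations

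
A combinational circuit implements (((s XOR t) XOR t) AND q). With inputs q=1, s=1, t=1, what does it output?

Substituting: (((1 XOR 1) XOR 1) AND 1)
= 1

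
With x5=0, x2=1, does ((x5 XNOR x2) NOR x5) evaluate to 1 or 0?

Substituting: ((0 XNOR 1) NOR 0)
= 1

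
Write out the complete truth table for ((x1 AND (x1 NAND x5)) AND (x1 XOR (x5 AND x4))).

x4 | x1 | x5 | Output
---------------------
0 | 0 | 0 | 0
0 | 0 | 1 | 0
0 | 1 | 0 | 1
0 | 1 | 1 | 0
1 | 0 | 0 | 0
1 | 0 | 1 | 0
1 | 1 | 0 | 1
1 | 1 | 1 | 0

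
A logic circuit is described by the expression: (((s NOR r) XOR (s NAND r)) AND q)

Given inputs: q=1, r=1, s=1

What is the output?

Substituting: (((1 NOR 1) XOR (1 NAND 1)) AND 1)
= 0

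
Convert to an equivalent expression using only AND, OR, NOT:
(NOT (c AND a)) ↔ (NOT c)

((NOT (c AND a)) AND (NOT c)) OR ((c AND a) AND c)
(Biconditional = both true or both false)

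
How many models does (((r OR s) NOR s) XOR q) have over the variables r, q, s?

Satisfying assignments: (0,0,0), (0,1,1), (1,1,0), (1,1,1)
Count: 4 out of 8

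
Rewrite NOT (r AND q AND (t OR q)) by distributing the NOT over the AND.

NOT r OR NOT q OR NOT (t OR q)
De Morgan's: NOT(AND of terms) = OR of negations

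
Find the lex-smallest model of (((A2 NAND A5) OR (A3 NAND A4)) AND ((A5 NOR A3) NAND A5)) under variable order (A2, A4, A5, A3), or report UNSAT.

A2=0, A4=0, A5=0, A3=0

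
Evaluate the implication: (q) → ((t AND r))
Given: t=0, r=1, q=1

Antecedent (q) = 1; consequent ((t AND r)) = 0.
1 → 0 = 0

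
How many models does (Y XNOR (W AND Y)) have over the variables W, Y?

Satisfying assignments: (0,0), (1,0), (1,1)
Count: 3 out of 4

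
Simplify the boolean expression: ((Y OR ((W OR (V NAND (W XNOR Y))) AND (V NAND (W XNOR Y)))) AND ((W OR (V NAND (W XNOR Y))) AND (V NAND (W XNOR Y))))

By absorption (E AND (E OR v) = E) then absorption (E AND (E OR v) = E):
= (V NAND (W XNOR Y))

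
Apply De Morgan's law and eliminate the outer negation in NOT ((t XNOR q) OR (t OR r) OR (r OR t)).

NOT (t XNOR q) AND NOT (t OR r) AND NOT (r OR t)
De Morgan's: NOT(OR of terms) = AND of negations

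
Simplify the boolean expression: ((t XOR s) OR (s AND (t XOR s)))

By absorption (E OR (E AND v) = E):
= (t XOR s)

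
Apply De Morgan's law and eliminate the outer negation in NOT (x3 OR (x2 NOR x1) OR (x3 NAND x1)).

NOT x3 AND NOT (x2 NOR x1) AND NOT (x3 NAND x1)
De Morgan's: NOT(OR of terms) = AND of negations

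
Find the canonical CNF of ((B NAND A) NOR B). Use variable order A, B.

(A OR B) AND (A OR NOT B) AND (NOT A OR B) AND (NOT A OR NOT B)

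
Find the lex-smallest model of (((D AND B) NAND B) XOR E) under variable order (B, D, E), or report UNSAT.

B=0, D=0, E=0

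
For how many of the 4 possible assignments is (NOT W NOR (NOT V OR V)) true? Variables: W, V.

No assignment satisfies the expression.
Count: 0 out of 4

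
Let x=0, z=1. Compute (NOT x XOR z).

Substituting: (NOT 0 XOR 1)
= 0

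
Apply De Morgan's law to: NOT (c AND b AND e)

NOT c OR NOT b OR NOT e
De Morgan's: NOT(AND of terms) = OR of negations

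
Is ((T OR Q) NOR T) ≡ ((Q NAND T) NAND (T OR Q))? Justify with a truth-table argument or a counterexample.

No. Counterexample: with Q=1, T=1, Expression 1 = 0 but Expression 2 = 1.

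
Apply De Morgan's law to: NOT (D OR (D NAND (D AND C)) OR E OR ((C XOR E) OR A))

NOT D AND NOT (D NAND (D AND C)) AND NOT E AND NOT ((C XOR E) OR A)
De Morgan's: NOT(OR of terms) = AND of negations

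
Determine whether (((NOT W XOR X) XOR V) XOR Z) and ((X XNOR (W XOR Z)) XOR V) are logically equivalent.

Yes, they are equivalent — the two output columns agree on all 16 assignments:
X | W | V | Z | Expression 1 | Expression 2
-------------------------------------------
0 | 0 | 0 | 0 | 1 | 1
0 | 0 | 0 | 1 | 0 | 0
0 | 0 | 1 | 0 | 0 | 0
0 | 0 | 1 | 1 | 1 | 1
0 | 1 | 0 | 0 | 0 | 0
0 | 1 | 0 | 1 | 1 | 1
0 | 1 | 1 | 0 | 1 | 1
0 | 1 | 1 | 1 | 0 | 0
1 | 0 | 0 | 0 | 0 | 0
1 | 0 | 0 | 1 | 1 | 1
1 | 0 | 1 | 0 | 1 | 1
1 | 0 | 1 | 1 | 0 | 0
1 | 1 | 0 | 0 | 1 | 1
1 | 1 | 0 | 1 | 0 | 0
1 | 1 | 1 | 0 | 0 | 0
1 | 1 | 1 | 1 | 1 | 1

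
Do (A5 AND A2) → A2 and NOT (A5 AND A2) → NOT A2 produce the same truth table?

No, Inverse is not equivalent to original (counterexample: A5=0, A2=1)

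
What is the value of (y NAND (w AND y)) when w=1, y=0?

Substituting: (0 NAND (1 AND 0))
= 1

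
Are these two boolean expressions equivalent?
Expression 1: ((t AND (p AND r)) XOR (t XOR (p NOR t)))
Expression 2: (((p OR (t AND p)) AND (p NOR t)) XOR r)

No. Counterexample: with t=0, p=0, r=0, Expression 1 = 1 but Expression 2 = 0.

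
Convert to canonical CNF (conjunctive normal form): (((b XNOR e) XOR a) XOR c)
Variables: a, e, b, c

(a OR e OR b OR NOT c) AND (a OR e OR NOT b OR c) AND (a OR NOT e OR b OR c) AND (a OR NOT e OR NOT b OR NOT c) AND (NOT a OR e OR b OR c) AND (NOT a OR e OR NOT b OR NOT c) AND (NOT a OR NOT e OR b OR NOT c) AND (NOT a OR NOT e OR NOT b OR c)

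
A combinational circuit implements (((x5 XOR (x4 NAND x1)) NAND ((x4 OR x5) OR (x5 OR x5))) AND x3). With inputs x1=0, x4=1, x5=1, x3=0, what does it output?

Substituting: (((1 XOR (1 NAND 0)) NAND ((1 OR 1) OR (1 OR 1))) AND 0)
= 0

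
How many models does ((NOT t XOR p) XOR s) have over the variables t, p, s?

Satisfying assignments: (0,0,0), (0,1,1), (1,0,1), (1,1,0)
Count: 4 out of 8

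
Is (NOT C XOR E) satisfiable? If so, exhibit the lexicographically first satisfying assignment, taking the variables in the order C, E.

C=0, E=0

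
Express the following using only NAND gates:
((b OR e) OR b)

((((b NAND b) NAND (e NAND e)) NAND ((b NAND b) NAND (e NAND e))) NAND (b NAND b))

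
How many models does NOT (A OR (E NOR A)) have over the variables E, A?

Satisfying assignments: (1,0)
Count: 1 out of 4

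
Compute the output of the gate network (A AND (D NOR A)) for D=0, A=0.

Substituting: (0 AND (0 NOR 0))
= 0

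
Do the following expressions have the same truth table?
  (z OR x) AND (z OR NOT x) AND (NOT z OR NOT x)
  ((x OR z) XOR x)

Yes, they are equivalent — the two output columns agree on all 4 assignments:
z | x | Expression 1 | Expression 2
-----------------------------------
0 | 0 | 0 | 0
0 | 1 | 0 | 0
1 | 0 | 1 | 1
1 | 1 | 0 | 0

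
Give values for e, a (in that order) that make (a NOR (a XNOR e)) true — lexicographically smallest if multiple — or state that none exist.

e=1, a=0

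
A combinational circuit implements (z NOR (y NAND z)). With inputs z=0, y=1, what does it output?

Substituting: (0 NOR (1 NAND 0))
= 0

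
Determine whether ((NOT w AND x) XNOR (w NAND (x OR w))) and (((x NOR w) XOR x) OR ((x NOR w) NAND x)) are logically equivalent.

No. Counterexample: with x=0, w=0, Expression 1 = 0 but Expression 2 = 1.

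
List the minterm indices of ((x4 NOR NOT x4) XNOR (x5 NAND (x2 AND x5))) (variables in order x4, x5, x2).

Σm(3, 7) = (NOT x4 AND x5 AND x2) OR (x4 AND x5 AND x2)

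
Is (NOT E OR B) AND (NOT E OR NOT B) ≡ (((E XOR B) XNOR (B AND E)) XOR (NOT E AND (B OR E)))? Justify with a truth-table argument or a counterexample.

Yes, they are equivalent — the two output columns agree on all 4 assignments:
E | B | Expression 1 | Expression 2
-----------------------------------
0 | 0 | 1 | 1
0 | 1 | 1 | 1
1 | 0 | 0 | 0
1 | 1 | 0 | 0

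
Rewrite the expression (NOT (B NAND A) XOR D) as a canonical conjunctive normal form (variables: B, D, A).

(B OR D OR A) AND (B OR D OR NOT A) AND (NOT B OR D OR A) AND (NOT B OR NOT D OR NOT A)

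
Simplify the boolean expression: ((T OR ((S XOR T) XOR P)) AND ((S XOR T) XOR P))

By absorption (E AND (E OR v) = E):
= ((S XOR T) XOR P)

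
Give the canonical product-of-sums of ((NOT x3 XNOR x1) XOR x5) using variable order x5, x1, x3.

ΠM(0, 3, 5, 6) = (x5 OR x1 OR x3) AND (x5 OR NOT x1 OR NOT x3) AND (NOT x5 OR x1 OR NOT x3) AND (NOT x5 OR NOT x1 OR x3)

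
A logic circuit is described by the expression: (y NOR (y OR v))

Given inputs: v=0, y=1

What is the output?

Substituting: (1 NOR (1 OR 0))
= 0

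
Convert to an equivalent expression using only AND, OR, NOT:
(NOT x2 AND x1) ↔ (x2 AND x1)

((NOT x2 AND x1) AND (x2 AND x1)) OR (NOT (NOT x2 AND x1) AND NOT (x2 AND x1))
(Biconditional = both true or both false)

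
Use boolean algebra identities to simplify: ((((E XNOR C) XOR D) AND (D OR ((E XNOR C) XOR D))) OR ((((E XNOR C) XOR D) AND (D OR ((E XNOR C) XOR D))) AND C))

By absorption (E OR (E AND v) = E) then absorption (E AND (E OR v) = E):
= ((E XNOR C) XOR D)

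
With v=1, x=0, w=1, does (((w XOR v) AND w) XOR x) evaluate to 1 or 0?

Substituting: (((1 XOR 1) AND 1) XOR 0)
= 0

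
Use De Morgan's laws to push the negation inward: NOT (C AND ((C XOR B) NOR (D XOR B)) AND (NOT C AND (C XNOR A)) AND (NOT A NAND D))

NOT C OR NOT ((C XOR B) NOR (D XOR B)) OR NOT (NOT C AND (C XNOR A)) OR NOT (NOT A NAND D)
De Morgan's: NOT(AND of terms) = OR of negations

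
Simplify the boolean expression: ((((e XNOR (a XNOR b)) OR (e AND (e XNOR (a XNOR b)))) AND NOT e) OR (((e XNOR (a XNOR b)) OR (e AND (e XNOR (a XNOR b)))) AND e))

By distribution ((E AND v) OR (E AND NOT v) = E) then absorption (E OR (E AND v) = E):
= (e XNOR (a XNOR b))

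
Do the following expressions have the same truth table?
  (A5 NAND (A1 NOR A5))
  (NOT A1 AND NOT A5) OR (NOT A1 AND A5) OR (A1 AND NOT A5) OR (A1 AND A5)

Yes, they are equivalent — the two output columns agree on all 4 assignments:
A1 | A5 | Expression 1 | Expression 2
-------------------------------------
0 | 0 | 1 | 1
0 | 1 | 1 | 1
1 | 0 | 1 | 1
1 | 1 | 1 | 1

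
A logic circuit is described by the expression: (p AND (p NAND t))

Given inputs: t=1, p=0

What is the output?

Substituting: (0 AND (0 NAND 1))
= 0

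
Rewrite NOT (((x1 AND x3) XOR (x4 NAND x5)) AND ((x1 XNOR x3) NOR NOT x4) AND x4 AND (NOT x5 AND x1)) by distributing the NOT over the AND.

NOT ((x1 AND x3) XOR (x4 NAND x5)) OR NOT ((x1 XNOR x3) NOR NOT x4) OR NOT x4 OR NOT (NOT x5 AND x1)
De Morgan's: NOT(AND of terms) = OR of negations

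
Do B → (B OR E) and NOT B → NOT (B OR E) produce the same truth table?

No, Inverse is not equivalent to original (counterexample: B=0, E=1)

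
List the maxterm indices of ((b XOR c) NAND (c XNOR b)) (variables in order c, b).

ΠM() = TRUE (no maxterms)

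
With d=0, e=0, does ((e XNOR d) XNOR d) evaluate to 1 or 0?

Substituting: ((0 XNOR 0) XNOR 0)
= 0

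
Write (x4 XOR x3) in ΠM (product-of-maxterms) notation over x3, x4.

ΠM(0, 3) = (x3 OR x4) AND (NOT x3 OR NOT x4)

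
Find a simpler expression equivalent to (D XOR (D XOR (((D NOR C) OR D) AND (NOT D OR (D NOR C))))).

By XOR self-cancellation ((E XOR v) XOR v = E) then distribution ((E OR v) AND (E OR NOT v) = E):
= (D NOR C)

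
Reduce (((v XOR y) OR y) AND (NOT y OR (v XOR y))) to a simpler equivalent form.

By distribution ((E OR v) AND (E OR NOT v) = E):
= (v XOR y)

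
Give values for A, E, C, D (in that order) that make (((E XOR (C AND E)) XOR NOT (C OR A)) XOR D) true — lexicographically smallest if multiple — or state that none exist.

A=0, E=0, C=0, D=0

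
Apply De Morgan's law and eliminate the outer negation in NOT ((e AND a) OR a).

NOT (e AND a) AND NOT a
De Morgan's: NOT(OR of terms) = AND of negations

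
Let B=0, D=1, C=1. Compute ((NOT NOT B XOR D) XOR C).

Substituting: ((NOT NOT 0 XOR 1) XOR 1)
= 0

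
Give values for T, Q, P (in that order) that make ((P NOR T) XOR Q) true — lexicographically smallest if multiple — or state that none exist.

T=0, Q=0, P=0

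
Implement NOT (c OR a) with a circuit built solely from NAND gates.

(((c NAND c) NAND (a NAND a)) NAND ((c NAND c) NAND (a NAND a)))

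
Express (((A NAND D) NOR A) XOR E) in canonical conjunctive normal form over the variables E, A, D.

(E OR A OR D) AND (E OR A OR NOT D) AND (E OR NOT A OR D) AND (E OR NOT A OR NOT D)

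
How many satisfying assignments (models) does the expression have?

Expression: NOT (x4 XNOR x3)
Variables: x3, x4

Satisfying assignments: (0,1), (1,0)
Count: 2 out of 4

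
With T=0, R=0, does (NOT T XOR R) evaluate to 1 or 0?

Substituting: (NOT 0 XOR 0)
= 1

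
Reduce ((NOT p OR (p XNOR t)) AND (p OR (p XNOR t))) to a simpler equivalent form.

By distribution ((E OR v) AND (E OR NOT v) = E):
= (p XNOR t)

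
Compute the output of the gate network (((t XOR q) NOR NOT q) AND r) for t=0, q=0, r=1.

Substituting: (((0 XOR 0) NOR NOT 0) AND 1)
= 0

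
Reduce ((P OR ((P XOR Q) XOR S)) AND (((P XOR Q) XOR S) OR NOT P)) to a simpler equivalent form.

By distribution ((E OR v) AND (E OR NOT v) = E):
= ((P XOR Q) XOR S)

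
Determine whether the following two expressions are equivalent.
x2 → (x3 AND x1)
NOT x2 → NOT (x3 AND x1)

No, Inverse is not equivalent to original (counterexample: x2=0, x3=1, x1=1)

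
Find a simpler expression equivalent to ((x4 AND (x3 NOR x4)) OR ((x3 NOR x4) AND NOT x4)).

By distribution ((E AND v) OR (E AND NOT v) = E):
= (x3 NOR x4)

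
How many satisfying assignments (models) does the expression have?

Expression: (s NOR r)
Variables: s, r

Satisfying assignments: (0,0)
Count: 1 out of 4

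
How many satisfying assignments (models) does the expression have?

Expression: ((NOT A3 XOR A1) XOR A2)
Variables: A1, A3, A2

Satisfying assignments: (0,0,0), (0,1,1), (1,0,1), (1,1,0)
Count: 4 out of 8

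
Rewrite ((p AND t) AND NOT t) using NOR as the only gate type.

((((p NOR p) NOR (t NOR t)) NOR ((p NOR p) NOR (t NOR t))) NOR ((t NOR t) NOR (t NOR t)))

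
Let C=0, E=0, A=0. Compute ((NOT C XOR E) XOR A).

Substituting: ((NOT 0 XOR 0) XOR 0)
= 1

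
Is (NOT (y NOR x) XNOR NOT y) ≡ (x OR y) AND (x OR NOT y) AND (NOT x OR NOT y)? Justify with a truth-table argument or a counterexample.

Yes, they are equivalent — the two output columns agree on all 4 assignments:
x | y | Expression 1 | Expression 2
-----------------------------------
0 | 0 | 0 | 0
0 | 1 | 0 | 0
1 | 0 | 1 | 1
1 | 1 | 0 | 0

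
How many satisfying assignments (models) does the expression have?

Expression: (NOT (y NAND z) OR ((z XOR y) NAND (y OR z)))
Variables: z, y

Satisfying assignments: (0,0), (1,1)
Count: 2 out of 4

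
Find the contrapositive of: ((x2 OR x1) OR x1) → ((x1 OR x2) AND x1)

Contrapositive: NOT ((x1 OR x2) AND x1) → NOT ((x2 OR x1) OR x1)
Note: A statement and its contrapositive are logically equivalent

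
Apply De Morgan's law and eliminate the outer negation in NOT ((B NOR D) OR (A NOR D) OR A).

NOT (B NOR D) AND NOT (A NOR D) AND NOT A
De Morgan's: NOT(OR of terms) = AND of negations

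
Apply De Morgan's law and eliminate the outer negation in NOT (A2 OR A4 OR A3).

NOT A2 AND NOT A4 AND NOT A3
De Morgan's: NOT(OR of terms) = AND of negations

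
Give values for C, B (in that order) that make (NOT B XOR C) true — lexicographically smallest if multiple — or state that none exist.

C=0, B=0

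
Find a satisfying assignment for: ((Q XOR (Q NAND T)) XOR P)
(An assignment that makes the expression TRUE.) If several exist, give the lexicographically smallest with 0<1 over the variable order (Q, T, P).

Q=0, T=0, P=0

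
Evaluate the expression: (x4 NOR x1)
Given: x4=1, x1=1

Substituting: (1 NOR 1)
= 0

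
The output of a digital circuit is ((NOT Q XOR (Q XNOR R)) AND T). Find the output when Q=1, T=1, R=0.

Substituting: ((NOT 1 XOR (1 XNOR 0)) AND 1)
= 0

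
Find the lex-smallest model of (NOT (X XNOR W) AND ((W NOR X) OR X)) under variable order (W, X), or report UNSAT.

W=0, X=1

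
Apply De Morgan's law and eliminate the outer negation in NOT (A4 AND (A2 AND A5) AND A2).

NOT A4 OR NOT (A2 AND A5) OR NOT A2
De Morgan's: NOT(AND of terms) = OR of negations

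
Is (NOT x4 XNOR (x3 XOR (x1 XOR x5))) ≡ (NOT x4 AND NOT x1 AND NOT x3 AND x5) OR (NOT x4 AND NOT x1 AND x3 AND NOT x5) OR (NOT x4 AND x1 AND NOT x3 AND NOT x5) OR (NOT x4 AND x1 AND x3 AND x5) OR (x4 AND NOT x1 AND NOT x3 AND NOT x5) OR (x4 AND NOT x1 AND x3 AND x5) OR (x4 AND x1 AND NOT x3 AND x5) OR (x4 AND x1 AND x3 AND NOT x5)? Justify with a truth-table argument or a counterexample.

Yes, they are equivalent — the two output columns agree on all 16 assignments:
x4 | x1 | x3 | x5 | Expression 1 | Expression 2
-----------------------------------------------
0 | 0 | 0 | 0 | 0 | 0
0 | 0 | 0 | 1 | 1 | 1
0 | 0 | 1 | 0 | 1 | 1
0 | 0 | 1 | 1 | 0 | 0
0 | 1 | 0 | 0 | 1 | 1
0 | 1 | 0 | 1 | 0 | 0
0 | 1 | 1 | 0 | 0 | 0
0 | 1 | 1 | 1 | 1 | 1
1 | 0 | 0 | 0 | 1 | 1
1 | 0 | 0 | 1 | 0 | 0
1 | 0 | 1 | 0 | 0 | 0
1 | 0 | 1 | 1 | 1 | 1
1 | 1 | 0 | 0 | 0 | 0
1 | 1 | 0 | 1 | 1 | 1
1 | 1 | 1 | 0 | 1 | 1
1 | 1 | 1 | 1 | 0 | 0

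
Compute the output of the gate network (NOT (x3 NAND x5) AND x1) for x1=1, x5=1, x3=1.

Substituting: (NOT (1 NAND 1) AND 1)
= 1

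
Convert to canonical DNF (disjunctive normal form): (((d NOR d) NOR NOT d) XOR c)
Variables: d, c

(NOT d AND c) OR (d AND NOT c)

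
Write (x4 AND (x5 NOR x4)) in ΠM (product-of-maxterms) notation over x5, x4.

ΠM(0, 1, 2, 3) = (x5 OR x4) AND (x5 OR NOT x4) AND (NOT x5 OR x4) AND (NOT x5 OR NOT x4)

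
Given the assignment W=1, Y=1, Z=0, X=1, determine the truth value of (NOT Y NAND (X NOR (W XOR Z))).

Substituting: (NOT 1 NAND (1 NOR (1 XOR 0)))
= 1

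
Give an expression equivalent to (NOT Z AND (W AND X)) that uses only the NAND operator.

(((Z NAND Z) NAND ((W NAND X) NAND (W NAND X))) NAND ((Z NAND Z) NAND ((W NAND X) NAND (W NAND X))))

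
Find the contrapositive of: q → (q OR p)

Contrapositive: NOT (q OR p) → NOT q
Note: A statement and its contrapositive are logically equivalent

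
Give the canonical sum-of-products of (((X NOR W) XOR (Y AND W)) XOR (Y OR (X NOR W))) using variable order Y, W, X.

Σm(5) = (Y AND NOT W AND X)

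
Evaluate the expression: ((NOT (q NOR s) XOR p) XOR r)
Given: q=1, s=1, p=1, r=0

Substituting: ((NOT (1 NOR 1) XOR 1) XOR 0)
= 0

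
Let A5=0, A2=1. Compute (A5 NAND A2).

Substituting: (0 NAND 1)
= 1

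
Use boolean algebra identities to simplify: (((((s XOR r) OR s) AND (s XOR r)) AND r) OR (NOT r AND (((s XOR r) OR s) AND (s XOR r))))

By distribution ((E AND v) OR (E AND NOT v) = E) then absorption (E AND (E OR v) = E):
= (s XOR r)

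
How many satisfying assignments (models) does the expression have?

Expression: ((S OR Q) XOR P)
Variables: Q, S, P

Satisfying assignments: (0,0,1), (0,1,0), (1,0,0), (1,1,0)
Count: 4 out of 8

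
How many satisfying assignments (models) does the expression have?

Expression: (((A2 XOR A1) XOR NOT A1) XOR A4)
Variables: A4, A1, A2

Satisfying assignments: (0,0,0), (0,1,0), (1,0,1), (1,1,1)
Count: 4 out of 8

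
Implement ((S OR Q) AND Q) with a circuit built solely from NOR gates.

((((S NOR Q) NOR (S NOR Q)) NOR ((S NOR Q) NOR (S NOR Q))) NOR (Q NOR Q))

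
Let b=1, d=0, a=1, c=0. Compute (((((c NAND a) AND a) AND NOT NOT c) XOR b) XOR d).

Substituting: (((((0 NAND 1) AND 1) AND NOT NOT 0) XOR 1) XOR 0)
= 1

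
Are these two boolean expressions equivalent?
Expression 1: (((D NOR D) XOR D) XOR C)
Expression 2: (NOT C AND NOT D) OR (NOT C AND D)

Yes, they are equivalent — the two output columns agree on all 4 assignments:
C | D | Expression 1 | Expression 2
-----------------------------------
0 | 0 | 1 | 1
0 | 1 | 1 | 1
1 | 0 | 0 | 0
1 | 1 | 0 | 0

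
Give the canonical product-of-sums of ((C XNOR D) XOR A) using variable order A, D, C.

ΠM(1, 2, 4, 7) = (A OR D OR NOT C) AND (A OR NOT D OR C) AND (NOT A OR D OR C) AND (NOT A OR NOT D OR NOT C)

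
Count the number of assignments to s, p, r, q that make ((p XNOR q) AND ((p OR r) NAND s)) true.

Satisfying assignments: (0,0,0,0), (0,0,1,0), (0,1,0,1), (0,1,1,1), (1,0,0,0)
Count: 5 out of 16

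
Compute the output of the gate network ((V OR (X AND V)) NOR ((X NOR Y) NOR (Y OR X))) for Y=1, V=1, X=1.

Substituting: ((1 OR (1 AND 1)) NOR ((1 NOR 1) NOR (1 OR 1)))
= 0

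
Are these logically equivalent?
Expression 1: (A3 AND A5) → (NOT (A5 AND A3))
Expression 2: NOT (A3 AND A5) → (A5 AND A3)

No, Inverse is not equivalent to original (counterexample: A3=0, A5=0)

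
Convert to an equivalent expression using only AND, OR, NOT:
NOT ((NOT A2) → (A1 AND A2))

(NOT A2) AND NOT (A1 AND A2)
(Negated implication: NOT(A → B) = A AND NOT B)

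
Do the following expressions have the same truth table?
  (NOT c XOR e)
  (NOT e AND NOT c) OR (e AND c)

Yes, they are equivalent — the two output columns agree on all 4 assignments:
e | c | Expression 1 | Expression 2
-----------------------------------
0 | 0 | 1 | 1
0 | 1 | 0 | 0
1 | 0 | 0 | 0
1 | 1 | 1 | 1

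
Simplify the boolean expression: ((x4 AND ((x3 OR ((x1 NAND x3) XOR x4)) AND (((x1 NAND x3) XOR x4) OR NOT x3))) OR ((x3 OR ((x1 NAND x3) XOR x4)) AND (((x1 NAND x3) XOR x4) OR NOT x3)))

By absorption (E OR (E AND v) = E) then distribution ((E OR v) AND (E OR NOT v) = E):
= ((x1 NAND x3) XOR x4)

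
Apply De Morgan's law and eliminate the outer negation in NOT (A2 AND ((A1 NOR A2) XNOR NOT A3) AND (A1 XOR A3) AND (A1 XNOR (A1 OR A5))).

NOT A2 OR NOT ((A1 NOR A2) XNOR NOT A3) OR NOT (A1 XOR A3) OR NOT (A1 XNOR (A1 OR A5))
De Morgan's: NOT(AND of terms) = OR of negations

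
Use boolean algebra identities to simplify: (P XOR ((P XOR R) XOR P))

By XOR self-cancellation ((E XOR v) XOR v = E):
= (P XOR R)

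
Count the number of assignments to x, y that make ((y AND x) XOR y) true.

Satisfying assignments: (0,1)
Count: 1 out of 4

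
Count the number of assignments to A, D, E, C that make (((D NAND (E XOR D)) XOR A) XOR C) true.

Satisfying assignments: (0,0,0,0), (0,0,1,0), (0,1,0,1), (0,1,1,0), (1,0,0,1), (1,0,1,1), (1,1,0,0), (1,1,1,1)
Count: 8 out of 16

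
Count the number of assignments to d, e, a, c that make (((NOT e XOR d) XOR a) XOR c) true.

Satisfying assignments: (0,0,0,0), (0,0,1,1), (0,1,0,1), (0,1,1,0), (1,0,0,1), (1,0,1,0), (1,1,0,0), (1,1,1,1)
Count: 8 out of 16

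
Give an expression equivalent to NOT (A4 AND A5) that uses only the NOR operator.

(((A4 NOR A4) NOR (A5 NOR A5)) NOR ((A4 NOR A4) NOR (A5 NOR A5)))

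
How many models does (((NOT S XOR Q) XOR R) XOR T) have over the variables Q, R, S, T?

Satisfying assignments: (0,0,0,0), (0,0,1,1), (0,1,0,1), (0,1,1,0), (1,0,0,1), (1,0,1,0), (1,1,0,0), (1,1,1,1)
Count: 8 out of 16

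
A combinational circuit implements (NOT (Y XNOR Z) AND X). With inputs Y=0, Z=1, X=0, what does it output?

Substituting: (NOT (0 XNOR 1) AND 0)
= 0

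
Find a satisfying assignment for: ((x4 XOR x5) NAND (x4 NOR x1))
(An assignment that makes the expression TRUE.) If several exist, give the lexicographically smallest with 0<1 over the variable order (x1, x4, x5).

x1=0, x4=0, x5=0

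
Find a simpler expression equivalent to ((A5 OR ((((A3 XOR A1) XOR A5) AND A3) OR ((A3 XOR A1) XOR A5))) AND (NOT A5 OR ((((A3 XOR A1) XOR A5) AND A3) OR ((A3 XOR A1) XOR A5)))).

By distribution ((E OR v) AND (E OR NOT v) = E) then absorption (E OR (E AND v) = E):
= ((A3 XOR A1) XOR A5)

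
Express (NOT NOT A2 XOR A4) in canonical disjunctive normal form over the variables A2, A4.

(NOT A2 AND A4) OR (A2 AND NOT A4)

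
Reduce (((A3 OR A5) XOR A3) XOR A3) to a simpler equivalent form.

By XOR self-cancellation ((E XOR v) XOR v = E):
= (A3 OR A5)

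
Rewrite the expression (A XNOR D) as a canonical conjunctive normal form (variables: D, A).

(D OR NOT A) AND (NOT D OR A)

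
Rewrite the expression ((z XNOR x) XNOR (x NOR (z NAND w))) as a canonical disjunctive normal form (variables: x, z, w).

(NOT x AND z AND NOT w) OR (x AND NOT z AND NOT w) OR (x AND NOT z AND w)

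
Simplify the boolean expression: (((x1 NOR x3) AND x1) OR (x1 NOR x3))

By absorption (E OR (E AND v) = E):
= (x1 NOR x3)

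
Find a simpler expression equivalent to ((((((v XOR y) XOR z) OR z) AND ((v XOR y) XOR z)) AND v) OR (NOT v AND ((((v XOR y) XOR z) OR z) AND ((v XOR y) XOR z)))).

By distribution ((E AND v) OR (E AND NOT v) = E) then absorption (E AND (E OR v) = E):
= ((v XOR y) XOR z)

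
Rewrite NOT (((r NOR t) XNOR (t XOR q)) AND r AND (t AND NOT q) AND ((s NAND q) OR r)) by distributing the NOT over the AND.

NOT ((r NOR t) XNOR (t XOR q)) OR NOT r OR NOT (t AND NOT q) OR NOT ((s NAND q) OR r)
De Morgan's: NOT(AND of terms) = OR of negations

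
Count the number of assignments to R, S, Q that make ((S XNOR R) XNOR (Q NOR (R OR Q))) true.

Satisfying assignments: (0,0,0), (0,1,1), (1,0,0), (1,0,1)
Count: 4 out of 8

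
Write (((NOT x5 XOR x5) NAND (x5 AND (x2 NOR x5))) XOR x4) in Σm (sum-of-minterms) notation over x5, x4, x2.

Σm(0, 1, 4, 5) = (NOT x5 AND NOT x4 AND NOT x2) OR (NOT x5 AND NOT x4 AND x2) OR (x5 AND NOT x4 AND NOT x2) OR (x5 AND NOT x4 AND x2)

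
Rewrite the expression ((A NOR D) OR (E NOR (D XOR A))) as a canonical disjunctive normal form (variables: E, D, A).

(NOT E AND NOT D AND NOT A) OR (NOT E AND D AND A) OR (E AND NOT D AND NOT A)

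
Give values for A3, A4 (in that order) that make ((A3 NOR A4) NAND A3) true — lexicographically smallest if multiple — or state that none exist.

A3=0, A4=0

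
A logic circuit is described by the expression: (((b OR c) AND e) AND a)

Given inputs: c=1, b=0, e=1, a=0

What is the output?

Substituting: (((0 OR 1) AND 1) AND 0)
= 0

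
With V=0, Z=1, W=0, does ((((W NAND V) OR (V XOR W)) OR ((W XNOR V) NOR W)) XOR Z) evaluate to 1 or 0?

Substituting: ((((0 NAND 0) OR (0 XOR 0)) OR ((0 XNOR 0) NOR 0)) XOR 1)
= 0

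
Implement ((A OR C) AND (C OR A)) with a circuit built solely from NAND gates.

((((A NAND A) NAND (C NAND C)) NAND ((C NAND C) NAND (A NAND A))) NAND (((A NAND A) NAND (C NAND C)) NAND ((C NAND C) NAND (A NAND A))))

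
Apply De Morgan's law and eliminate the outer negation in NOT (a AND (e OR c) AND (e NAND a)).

NOT a OR NOT (e OR c) OR NOT (e NAND a)
De Morgan's: NOT(AND of terms) = OR of negations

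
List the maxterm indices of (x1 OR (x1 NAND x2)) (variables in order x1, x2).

ΠM() = TRUE (no maxterms)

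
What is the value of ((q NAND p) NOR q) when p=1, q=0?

Substituting: ((0 NAND 1) NOR 0)
= 0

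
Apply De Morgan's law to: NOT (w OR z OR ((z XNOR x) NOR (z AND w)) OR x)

NOT w AND NOT z AND NOT ((z XNOR x) NOR (z AND w)) AND NOT x
De Morgan's: NOT(OR of terms) = AND of negations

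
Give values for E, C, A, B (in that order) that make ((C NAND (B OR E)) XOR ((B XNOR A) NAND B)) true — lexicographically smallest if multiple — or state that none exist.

E=0, C=0, A=1, B=1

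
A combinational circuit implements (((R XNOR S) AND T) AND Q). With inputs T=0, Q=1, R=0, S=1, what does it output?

Substituting: (((0 XNOR 1) AND 0) AND 1)
= 0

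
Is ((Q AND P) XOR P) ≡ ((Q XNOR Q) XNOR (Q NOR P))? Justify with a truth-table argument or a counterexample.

No. Counterexample: with Q=0, P=0, Expression 1 = 0 but Expression 2 = 1.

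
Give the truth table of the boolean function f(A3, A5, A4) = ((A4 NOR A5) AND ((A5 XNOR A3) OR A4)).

A3 | A5 | A4 | Output
---------------------
0 | 0 | 0 | 1
0 | 0 | 1 | 0
0 | 1 | 0 | 0
0 | 1 | 1 | 0
1 | 0 | 0 | 0
1 | 0 | 1 | 0
1 | 1 | 0 | 0
1 | 1 | 1 | 0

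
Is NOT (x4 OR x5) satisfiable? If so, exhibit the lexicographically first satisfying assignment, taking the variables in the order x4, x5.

x4=0, x5=0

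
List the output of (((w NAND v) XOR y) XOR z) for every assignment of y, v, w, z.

y | v | w | z | Output
----------------------
0 | 0 | 0 | 0 | 1
0 | 0 | 0 | 1 | 0
0 | 0 | 1 | 0 | 1
0 | 0 | 1 | 1 | 0
0 | 1 | 0 | 0 | 1
0 | 1 | 0 | 1 | 0
0 | 1 | 1 | 0 | 0
0 | 1 | 1 | 1 | 1
1 | 0 | 0 | 0 | 0
1 | 0 | 0 | 1 | 1
1 | 0 | 1 | 0 | 0
1 | 0 | 1 | 1 | 1
1 | 1 | 0 | 0 | 0
1 | 1 | 0 | 1 | 1
1 | 1 | 1 | 0 | 1
1 | 1 | 1 | 1 | 0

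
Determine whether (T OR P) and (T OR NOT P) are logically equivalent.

No. Counterexample: with P=0, T=0, Expression 1 = 0 but Expression 2 = 1.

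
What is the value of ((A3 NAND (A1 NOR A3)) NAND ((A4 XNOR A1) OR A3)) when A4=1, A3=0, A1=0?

Substituting: ((0 NAND (0 NOR 0)) NAND ((1 XNOR 0) OR 0))
= 1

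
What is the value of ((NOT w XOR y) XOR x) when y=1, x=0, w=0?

Substituting: ((NOT 0 XOR 1) XOR 0)
= 0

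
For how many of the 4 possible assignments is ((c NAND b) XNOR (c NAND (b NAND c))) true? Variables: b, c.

Satisfying assignments: (0,0), (1,0)
Count: 2 out of 4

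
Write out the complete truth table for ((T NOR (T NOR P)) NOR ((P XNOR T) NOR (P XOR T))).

T | P | Output
--------------
0 | 0 | 1
0 | 1 | 0
1 | 0 | 1
1 | 1 | 1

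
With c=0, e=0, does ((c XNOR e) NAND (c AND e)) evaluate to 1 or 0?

Substituting: ((0 XNOR 0) NAND (0 AND 0))
= 1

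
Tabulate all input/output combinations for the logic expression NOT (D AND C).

C | D | Output
--------------
0 | 0 | 1
0 | 1 | 1
1 | 0 | 1
1 | 1 | 0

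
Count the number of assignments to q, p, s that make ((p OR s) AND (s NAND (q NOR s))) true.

Satisfying assignments: (0,0,1), (0,1,0), (0,1,1), (1,0,1), (1,1,0), (1,1,1)
Count: 6 out of 8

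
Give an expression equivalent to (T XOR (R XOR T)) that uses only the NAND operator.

((T NAND (T NAND ((R NAND (R NAND T)) NAND (T NAND (R NAND T))))) NAND (((R NAND (R NAND T)) NAND (T NAND (R NAND T))) NAND (T NAND ((R NAND (R NAND T)) NAND (T NAND (R NAND T))))))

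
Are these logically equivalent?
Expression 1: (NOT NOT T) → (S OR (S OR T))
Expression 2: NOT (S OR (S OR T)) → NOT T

Yes, Contrapositive is always equivalent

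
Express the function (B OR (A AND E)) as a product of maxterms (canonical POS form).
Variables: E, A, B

ΠM(0, 2, 4) = (E OR A OR B) AND (E OR NOT A OR B) AND (NOT E OR A OR B)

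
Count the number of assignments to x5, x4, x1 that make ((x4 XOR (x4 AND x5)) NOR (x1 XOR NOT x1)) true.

No assignment satisfies the expression.
Count: 0 out of 8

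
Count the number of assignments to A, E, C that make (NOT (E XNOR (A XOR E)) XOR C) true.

Satisfying assignments: (0,0,1), (0,1,1), (1,0,0), (1,1,0)
Count: 4 out of 8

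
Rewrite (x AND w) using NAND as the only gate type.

((x NAND w) NAND (x NAND w))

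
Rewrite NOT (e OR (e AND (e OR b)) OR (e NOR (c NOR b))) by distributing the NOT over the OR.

NOT e AND NOT (e AND (e OR b)) AND NOT (e NOR (c NOR b))
De Morgan's: NOT(OR of terms) = AND of negations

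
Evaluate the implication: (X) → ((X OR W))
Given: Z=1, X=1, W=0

Antecedent (X) = 1; consequent ((X OR W)) = 1.
1 → 1 = 1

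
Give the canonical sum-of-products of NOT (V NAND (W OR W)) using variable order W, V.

Σm(3) = (W AND V)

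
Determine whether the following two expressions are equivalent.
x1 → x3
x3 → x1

No, Converse is not equivalent to original (counterexample: x3=0, x1=1)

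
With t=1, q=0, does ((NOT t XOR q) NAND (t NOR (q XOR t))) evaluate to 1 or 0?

Substituting: ((NOT 1 XOR 0) NAND (1 NOR (0 XOR 1)))
= 1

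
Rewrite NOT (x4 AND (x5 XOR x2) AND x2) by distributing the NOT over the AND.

NOT x4 OR NOT (x5 XOR x2) OR NOT x2
De Morgan's: NOT(AND of terms) = OR of negations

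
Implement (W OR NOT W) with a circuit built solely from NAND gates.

((W NAND W) NAND ((W NAND W) NAND (W NAND W)))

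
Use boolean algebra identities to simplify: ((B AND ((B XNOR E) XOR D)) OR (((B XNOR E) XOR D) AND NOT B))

By distribution ((E AND v) OR (E AND NOT v) = E):
= ((B XNOR E) XOR D)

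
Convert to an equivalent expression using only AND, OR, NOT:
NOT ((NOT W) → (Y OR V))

(NOT W) AND NOT (Y OR V)
(Negated implication: NOT(A → B) = A AND NOT B)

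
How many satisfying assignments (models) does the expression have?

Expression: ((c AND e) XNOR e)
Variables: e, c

Satisfying assignments: (0,0), (0,1), (1,1)
Count: 3 out of 4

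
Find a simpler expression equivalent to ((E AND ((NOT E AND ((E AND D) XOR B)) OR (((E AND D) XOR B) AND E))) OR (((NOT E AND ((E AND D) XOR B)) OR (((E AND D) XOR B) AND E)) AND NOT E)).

By distribution ((E AND v) OR (E AND NOT v) = E) then distribution ((E AND v) OR (E AND NOT v) = E):
= ((E AND D) XOR B)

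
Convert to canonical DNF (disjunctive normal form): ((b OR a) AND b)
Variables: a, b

(NOT a AND b) OR (a AND b)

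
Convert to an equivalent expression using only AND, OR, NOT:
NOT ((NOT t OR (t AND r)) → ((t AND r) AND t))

(NOT t OR (t AND r)) AND NOT ((t AND r) AND t)
(Negated implication: NOT(A → B) = A AND NOT B)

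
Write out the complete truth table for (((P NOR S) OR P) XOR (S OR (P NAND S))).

S | P | Output
--------------
0 | 0 | 0
0 | 1 | 0
1 | 0 | 1
1 | 1 | 0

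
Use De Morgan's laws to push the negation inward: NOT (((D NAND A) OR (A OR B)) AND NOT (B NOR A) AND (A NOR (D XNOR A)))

NOT ((D NAND A) OR (A OR B)) OR (B NOR A) OR NOT (A NOR (D XNOR A))
De Morgan's: NOT(AND of terms) = OR of negations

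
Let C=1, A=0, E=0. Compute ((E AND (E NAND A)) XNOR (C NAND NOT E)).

Substituting: ((0 AND (0 NAND 0)) XNOR (1 NAND NOT 0))
= 1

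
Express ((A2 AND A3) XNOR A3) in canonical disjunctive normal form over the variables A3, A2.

(NOT A3 AND NOT A2) OR (NOT A3 AND A2) OR (A3 AND A2)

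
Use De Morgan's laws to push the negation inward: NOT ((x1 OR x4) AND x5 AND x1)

NOT (x1 OR x4) OR NOT x5 OR NOT x1
De Morgan's: NOT(AND of terms) = OR of negations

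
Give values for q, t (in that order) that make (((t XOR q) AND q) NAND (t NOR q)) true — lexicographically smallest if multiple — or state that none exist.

q=0, t=0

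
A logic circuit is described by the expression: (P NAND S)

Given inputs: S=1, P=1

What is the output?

Substituting: (1 NAND 1)
= 0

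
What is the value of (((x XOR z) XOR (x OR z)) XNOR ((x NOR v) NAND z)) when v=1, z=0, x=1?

Substituting: (((1 XOR 0) XOR (1 OR 0)) XNOR ((1 NOR 1) NAND 0))
= 0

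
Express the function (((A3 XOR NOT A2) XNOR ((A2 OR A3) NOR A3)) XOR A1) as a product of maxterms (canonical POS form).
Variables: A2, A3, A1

ΠM(1, 3, 5, 6) = (A2 OR A3 OR NOT A1) AND (A2 OR NOT A3 OR NOT A1) AND (NOT A2 OR A3 OR NOT A1) AND (NOT A2 OR NOT A3 OR A1)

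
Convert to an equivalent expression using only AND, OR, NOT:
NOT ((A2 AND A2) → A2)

(A2 AND A2) AND NOT A2
(Negated implication: NOT(A → B) = A AND NOT B)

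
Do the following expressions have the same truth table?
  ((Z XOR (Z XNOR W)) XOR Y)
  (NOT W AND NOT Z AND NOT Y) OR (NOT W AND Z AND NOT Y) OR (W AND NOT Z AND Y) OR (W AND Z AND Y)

Yes, they are equivalent — the two output columns agree on all 8 assignments:
W | Z | Y | Expression 1 | Expression 2
---------------------------------------
0 | 0 | 0 | 1 | 1
0 | 0 | 1 | 0 | 0
0 | 1 | 0 | 1 | 1
0 | 1 | 1 | 0 | 0
1 | 0 | 0 | 0 | 0
1 | 0 | 1 | 1 | 1
1 | 1 | 0 | 0 | 0
1 | 1 | 1 | 1 | 1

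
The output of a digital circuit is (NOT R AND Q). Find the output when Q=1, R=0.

Substituting: (NOT 0 AND 1)
= 1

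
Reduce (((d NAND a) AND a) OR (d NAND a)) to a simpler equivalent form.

By absorption (E OR (E AND v) = E):
= (d NAND a)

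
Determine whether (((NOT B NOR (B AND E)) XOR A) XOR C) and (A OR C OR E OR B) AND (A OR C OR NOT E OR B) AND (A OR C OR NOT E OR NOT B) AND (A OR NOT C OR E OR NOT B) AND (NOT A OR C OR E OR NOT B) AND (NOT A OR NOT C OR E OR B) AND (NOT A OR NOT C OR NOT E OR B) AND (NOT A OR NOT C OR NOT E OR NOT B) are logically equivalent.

Yes, they are equivalent — the two output columns agree on all 16 assignments:
A | C | E | B | Expression 1 | Expression 2
-------------------------------------------
0 | 0 | 0 | 0 | 0 | 0
0 | 0 | 0 | 1 | 1 | 1
0 | 0 | 1 | 0 | 0 | 0
0 | 0 | 1 | 1 | 0 | 0
0 | 1 | 0 | 0 | 1 | 1
0 | 1 | 0 | 1 | 0 | 0
0 | 1 | 1 | 0 | 1 | 1
0 | 1 | 1 | 1 | 1 | 1
1 | 0 | 0 | 0 | 1 | 1
1 | 0 | 0 | 1 | 0 | 0
1 | 0 | 1 | 0 | 1 | 1
1 | 0 | 1 | 1 | 1 | 1
1 | 1 | 0 | 0 | 0 | 0
1 | 1 | 0 | 1 | 1 | 1
1 | 1 | 1 | 0 | 0 | 0
1 | 1 | 1 | 1 | 0 | 0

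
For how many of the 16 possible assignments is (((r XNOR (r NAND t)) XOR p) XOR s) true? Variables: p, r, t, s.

Satisfying assignments: (0,0,0,1), (0,0,1,1), (0,1,0,0), (0,1,1,1), (1,0,0,0), (1,0,1,0), (1,1,0,1), (1,1,1,0)
Count: 8 out of 16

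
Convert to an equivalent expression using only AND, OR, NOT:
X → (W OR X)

NOT X OR (W OR X)
(Implication elimination: A → B = NOT A OR B)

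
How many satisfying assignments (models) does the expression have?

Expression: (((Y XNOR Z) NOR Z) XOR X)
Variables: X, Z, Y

Satisfying assignments: (0,0,1), (1,0,0), (1,1,0), (1,1,1)
Count: 4 out of 8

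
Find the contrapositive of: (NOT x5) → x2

Contrapositive: NOT x2 → x5
Note: A statement and its contrapositive are logically equivalent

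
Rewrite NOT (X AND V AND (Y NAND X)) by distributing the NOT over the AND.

NOT X OR NOT V OR NOT (Y NAND X)
De Morgan's: NOT(AND of terms) = OR of negations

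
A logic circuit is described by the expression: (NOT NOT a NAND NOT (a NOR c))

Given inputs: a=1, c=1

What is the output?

Substituting: (NOT NOT 1 NAND NOT (1 NOR 1))
= 0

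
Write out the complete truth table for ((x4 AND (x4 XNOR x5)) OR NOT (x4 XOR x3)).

x4 | x5 | x3 | Output
---------------------
0 | 0 | 0 | 1
0 | 0 | 1 | 0
0 | 1 | 0 | 1
0 | 1 | 1 | 0
1 | 0 | 0 | 0
1 | 0 | 1 | 1
1 | 1 | 0 | 1
1 | 1 | 1 | 1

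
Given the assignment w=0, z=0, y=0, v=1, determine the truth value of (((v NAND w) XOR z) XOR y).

Substituting: (((1 NAND 0) XOR 0) XOR 0)
= 1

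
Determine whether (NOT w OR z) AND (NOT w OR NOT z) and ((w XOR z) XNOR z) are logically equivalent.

Yes, they are equivalent — the two output columns agree on all 4 assignments:
w | z | Expression 1 | Expression 2
-----------------------------------
0 | 0 | 1 | 1
0 | 1 | 1 | 1
1 | 0 | 0 | 0
1 | 1 | 0 | 0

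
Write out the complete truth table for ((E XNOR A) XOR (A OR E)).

A | E | Output
--------------
0 | 0 | 1
0 | 1 | 1
1 | 0 | 1
1 | 1 | 0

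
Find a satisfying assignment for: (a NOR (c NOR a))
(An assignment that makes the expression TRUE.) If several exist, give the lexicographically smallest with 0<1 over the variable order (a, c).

a=0, c=1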